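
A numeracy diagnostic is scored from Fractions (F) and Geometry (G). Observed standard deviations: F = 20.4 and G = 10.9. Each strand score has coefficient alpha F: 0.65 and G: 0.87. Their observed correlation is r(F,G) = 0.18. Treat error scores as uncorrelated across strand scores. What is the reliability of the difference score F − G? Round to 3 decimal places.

0.646

Var(F−G) = 20.4² + 10.9² − 2·20.4·10.9·0.18 = 534.97 − 80.0496 = 454.92.
Under uncorrelated errors the observed covariances equal the true-score covariances, so only the own-variance terms attenuate.
True-score variance = [20.4²·0.65 + 10.9²·0.87] − 80.0496 = 373.869 − 80.0496 = 293.819.
Reliability = 293.819 / 454.92 = 0.646.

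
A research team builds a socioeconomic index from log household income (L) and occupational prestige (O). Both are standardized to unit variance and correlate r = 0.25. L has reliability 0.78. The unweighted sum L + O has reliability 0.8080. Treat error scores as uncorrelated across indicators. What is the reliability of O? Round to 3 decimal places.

0.740

Var(L+O) = 2 + 2·0.25 = 2.500.
True-score variance = ρ_L + ρ_O + 2·0.25, so 0.8080 = (0.78 + ρ_O + 0.50) / 2.500.
ρ_O = 0.8080·2.500 − 0.78 − 0.50 = 0.740.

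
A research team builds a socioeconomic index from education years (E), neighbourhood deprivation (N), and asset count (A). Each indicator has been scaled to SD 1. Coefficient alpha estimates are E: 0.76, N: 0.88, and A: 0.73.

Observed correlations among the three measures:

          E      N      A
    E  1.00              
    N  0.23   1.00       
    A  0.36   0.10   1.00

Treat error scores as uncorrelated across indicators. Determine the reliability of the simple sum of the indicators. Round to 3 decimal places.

Var(E+N+A) = 3 + 2·[0.23 + 0.36 + 0.10] = 3 + 1.38 = 4.38.
With uncorrelated errors the cross-covariances are all true-score covariance, so they carry over unchanged; only the diagonal terms shrink to ρᵢσᵢ².
True-score variance = [0.76 + 0.88 + 0.73] + 1.38 = 2.37 + 1.38 = 3.75.
Reliability = 3.75 / 4.38 = 0.856.

0.856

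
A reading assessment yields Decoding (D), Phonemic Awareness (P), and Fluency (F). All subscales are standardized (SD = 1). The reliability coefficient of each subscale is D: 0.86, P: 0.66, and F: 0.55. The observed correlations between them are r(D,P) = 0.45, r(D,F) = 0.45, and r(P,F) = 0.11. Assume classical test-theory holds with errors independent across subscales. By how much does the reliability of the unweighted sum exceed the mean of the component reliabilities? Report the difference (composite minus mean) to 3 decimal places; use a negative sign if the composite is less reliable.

Var(sum) = 3 + 2.02 = 5.02; true-score variance = 2.07 + 2.02 = 4.09; composite reliability = 0.8147.
Mean component reliability = 0.6900.
Difference = 0.8147 − 0.6900 = 0.125.

0.125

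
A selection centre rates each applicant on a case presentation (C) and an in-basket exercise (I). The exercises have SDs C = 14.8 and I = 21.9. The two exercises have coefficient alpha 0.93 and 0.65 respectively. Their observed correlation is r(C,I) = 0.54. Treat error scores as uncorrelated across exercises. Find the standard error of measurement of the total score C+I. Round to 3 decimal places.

Var(total) = 698.65 + 350.05 = 1048.7.
True-score variance = 515.454 + 350.05 = 865.503, so reliability = 0.8253.
Error variance = 1048.7 − 865.503 = 183.196; SEM = √183.196 = 13.535.

13.535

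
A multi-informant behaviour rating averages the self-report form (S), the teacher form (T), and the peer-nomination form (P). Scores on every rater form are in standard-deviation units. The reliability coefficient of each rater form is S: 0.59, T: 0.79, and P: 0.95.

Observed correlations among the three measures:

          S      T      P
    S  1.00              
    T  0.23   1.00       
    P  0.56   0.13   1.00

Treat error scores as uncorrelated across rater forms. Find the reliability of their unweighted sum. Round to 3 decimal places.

Var(S+T+P) = 3 + 2·[0.23 + 0.56 + 0.13] = 3 + 1.84 = 4.84.
Because errors are independent across components, Cov(Tᵢ,Tⱼ) = Cov(Xᵢ,Xⱼ); the off-diagonal part of the true-score variance is the same as above.
True-score variance = [0.59 + 0.79 + 0.95] + 1.84 = 2.33 + 1.84 = 4.17.
Reliability = 4.17 / 4.84 = 0.862.

0.862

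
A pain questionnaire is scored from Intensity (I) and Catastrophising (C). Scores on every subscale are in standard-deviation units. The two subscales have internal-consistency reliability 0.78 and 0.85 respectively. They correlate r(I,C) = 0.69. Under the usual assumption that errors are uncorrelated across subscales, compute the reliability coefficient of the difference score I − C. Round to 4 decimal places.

Var(I−C) = 1 + 1 − 2·0.69 = 2 − 1.38 = 0.62.
Under uncorrelated errors the observed covariances equal the true-score covariances, so only the own-variance terms attenuate.
True-score variance = [0.78 + 0.85] − 1.38 = 1.63 − 1.38 = 0.25.
Reliability = 0.25 / 0.62 = 0.4032.

0.4032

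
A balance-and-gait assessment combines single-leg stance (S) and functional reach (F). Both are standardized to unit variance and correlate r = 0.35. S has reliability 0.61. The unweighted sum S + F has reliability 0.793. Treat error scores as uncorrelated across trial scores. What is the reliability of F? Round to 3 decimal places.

0.831

Var(S+F) = 2 + 2·0.35 = 2.700.
True-score variance = ρ_S + ρ_F + 2·0.35, so 0.793 = (0.61 + ρ_F + 0.70) / 2.700.
ρ_F = 0.793·2.700 − 0.61 − 0.70 = 0.831.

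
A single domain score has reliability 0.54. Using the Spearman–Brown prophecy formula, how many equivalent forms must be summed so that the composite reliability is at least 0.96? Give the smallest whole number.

21

k ≥ ρ*(1−ρ₁)/(ρ₁(1−ρ*)) = 0.96·0.46 / (0.54·0.04) = 20.444.
Smallest integer k = 21.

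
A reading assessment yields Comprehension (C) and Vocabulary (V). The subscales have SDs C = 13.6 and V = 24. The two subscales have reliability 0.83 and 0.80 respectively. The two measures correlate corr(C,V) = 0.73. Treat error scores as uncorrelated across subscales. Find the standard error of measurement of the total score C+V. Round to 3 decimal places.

12.110

Var(total) = 760.96 + 476.544 = 1237.5.
True-score variance = 614.317 + 476.544 = 1090.86, so reliability = 0.8815.
Error variance = 1237.5 − 1090.86 = 146.643; SEM = √146.643 = 12.110.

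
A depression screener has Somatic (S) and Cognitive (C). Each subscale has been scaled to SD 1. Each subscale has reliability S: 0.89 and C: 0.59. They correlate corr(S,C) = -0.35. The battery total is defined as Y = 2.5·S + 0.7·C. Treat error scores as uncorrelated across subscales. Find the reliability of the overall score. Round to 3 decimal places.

0.839

Var(Y) = 2.5² + 0.7² + 2·[1.75·(-0.35)] = 6.74 − 1.225 = 5.515.
Because errors are independent across components, Cov(Tᵢ,Tⱼ) = Cov(Xᵢ,Xⱼ); the off-diagonal part of the true-score variance is the same as above.
True-score variance = [2.5²·0.89 + 0.7²·0.59] − 1.225 = 5.8516 − 1.225 = 4.6266.
Reliability = 4.6266 / 5.515 = 0.839.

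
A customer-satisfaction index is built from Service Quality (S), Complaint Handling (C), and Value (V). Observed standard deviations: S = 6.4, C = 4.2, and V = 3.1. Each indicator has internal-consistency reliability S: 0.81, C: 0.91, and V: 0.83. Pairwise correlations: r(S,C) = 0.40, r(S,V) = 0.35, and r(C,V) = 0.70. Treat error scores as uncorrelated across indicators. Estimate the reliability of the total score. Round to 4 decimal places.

Var(S+C+V) = 6.4² + 4.2² + 3.1² + 2·[6.4·4.2·0.40 + 6.4·3.1·0.35 + 4.2·3.1·0.70] = 68.21 + 53.62 = 121.83.
Because errors are independent across components, Cov(Tᵢ,Tⱼ) = Cov(Xᵢ,Xⱼ); the off-diagonal part of the true-score variance is the same as above.
True-score variance = [6.4²·0.81 + 4.2²·0.91 + 3.1²·0.83] + 53.62 = 57.2063 + 53.62 = 110.826.
Reliability = 110.826 / 121.83 = 0.9097.

0.9097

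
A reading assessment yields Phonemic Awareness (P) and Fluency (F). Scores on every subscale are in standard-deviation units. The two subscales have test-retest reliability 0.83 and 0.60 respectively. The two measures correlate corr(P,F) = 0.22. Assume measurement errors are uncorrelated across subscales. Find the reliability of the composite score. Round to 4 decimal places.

0.7664

Var(P+F) = 2 + 2·[0.22] = 2 + 0.44 = 2.44.
With uncorrelated errors the cross-covariances are all true-score covariance, so they carry over unchanged; only the diagonal terms shrink to ρᵢσᵢ².
True-score variance = [0.83 + 0.60] + 0.44 = 1.43 + 0.44 = 1.87.
Reliability = 1.87 / 2.44 = 0.7664.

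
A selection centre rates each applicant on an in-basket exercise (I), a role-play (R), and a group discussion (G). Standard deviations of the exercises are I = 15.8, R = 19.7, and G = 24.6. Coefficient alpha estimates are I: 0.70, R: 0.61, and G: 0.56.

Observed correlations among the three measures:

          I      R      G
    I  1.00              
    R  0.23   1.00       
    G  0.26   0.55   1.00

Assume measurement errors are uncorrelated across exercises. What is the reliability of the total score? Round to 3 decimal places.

0.768

Var(I+R+G) = 15.8² + 19.7² + 24.6² + 2·[15.8·19.7·0.23 + 15.8·24.6·0.26 + 19.7·24.6·0.55] = 1242.89 + 878.375 = 2121.27.
Because errors are independent across components, Cov(Tᵢ,Tⱼ) = Cov(Xᵢ,Xⱼ); the off-diagonal part of the true-score variance is the same as above.
True-score variance = [15.8²·0.70 + 19.7²·0.61 + 24.6²·0.56] + 878.375 = 750.373 + 878.375 = 1628.75.
Reliability = 1628.75 / 2121.27 = 0.768.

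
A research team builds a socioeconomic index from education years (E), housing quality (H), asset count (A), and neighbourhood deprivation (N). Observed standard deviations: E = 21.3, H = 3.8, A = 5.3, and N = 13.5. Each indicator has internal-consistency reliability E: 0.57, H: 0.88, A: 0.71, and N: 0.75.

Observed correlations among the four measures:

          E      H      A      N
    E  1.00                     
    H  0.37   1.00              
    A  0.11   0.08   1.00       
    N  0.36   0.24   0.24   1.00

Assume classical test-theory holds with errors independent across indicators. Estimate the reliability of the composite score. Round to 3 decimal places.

Var(E+H+A+N) = 21.3² + 3.8² + 5.3² + 13.5² + 2·[21.3·3.8·0.37 + 21.3·5.3·0.11 + 21.3·13.5·0.36 + 3.8·5.3·0.08 + 3.8·13.5·0.24 + 5.3·13.5·0.24] = 678.47 + 353.958 = 1032.43.
Because errors are independent across components, Cov(Tᵢ,Tⱼ) = Cov(Xᵢ,Xⱼ); the off-diagonal part of the true-score variance is the same as above.
True-score variance = [21.3²·0.57 + 3.8²·0.88 + 5.3²·0.71 + 13.5²·0.75] + 353.958 = 427.942 + 353.958 = 781.9.
Reliability = 781.9 / 1032.43 = 0.757.

0.757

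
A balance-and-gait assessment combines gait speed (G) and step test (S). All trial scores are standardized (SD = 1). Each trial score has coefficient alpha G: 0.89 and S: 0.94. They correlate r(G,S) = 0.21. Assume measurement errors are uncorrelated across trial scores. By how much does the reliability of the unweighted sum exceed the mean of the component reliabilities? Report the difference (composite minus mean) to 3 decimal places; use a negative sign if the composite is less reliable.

0.015

Var(sum) = 2 + 0.42 = 2.42; true-score variance = 1.83 + 0.42 = 2.25; composite reliability = 0.9298.
Mean component reliability = 0.9150.
Difference = 0.9298 − 0.9150 = 0.015.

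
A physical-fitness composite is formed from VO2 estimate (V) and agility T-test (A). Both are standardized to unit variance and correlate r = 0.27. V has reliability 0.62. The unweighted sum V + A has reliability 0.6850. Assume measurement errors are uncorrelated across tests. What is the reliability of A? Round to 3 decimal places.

Var(V+A) = 2 + 2·0.27 = 2.540.
True-score variance = ρ_V + ρ_A + 2·0.27, so 0.6850 = (0.62 + ρ_A + 0.54) / 2.540.
ρ_A = 0.6850·2.540 − 0.62 − 0.54 = 0.580.

0.580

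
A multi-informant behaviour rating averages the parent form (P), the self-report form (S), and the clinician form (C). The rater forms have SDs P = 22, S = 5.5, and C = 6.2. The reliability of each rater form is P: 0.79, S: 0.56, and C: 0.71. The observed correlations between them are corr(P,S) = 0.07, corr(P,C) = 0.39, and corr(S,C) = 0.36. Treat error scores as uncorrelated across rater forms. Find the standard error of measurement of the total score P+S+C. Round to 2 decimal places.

Var(total) = 552.69 + 147.884 = 700.574.
True-score variance = 426.592 + 147.884 = 574.476, so reliability = 0.8200.
Error variance = 700.574 − 574.476 = 126.098; SEM = √126.098 = 11.23.

11.23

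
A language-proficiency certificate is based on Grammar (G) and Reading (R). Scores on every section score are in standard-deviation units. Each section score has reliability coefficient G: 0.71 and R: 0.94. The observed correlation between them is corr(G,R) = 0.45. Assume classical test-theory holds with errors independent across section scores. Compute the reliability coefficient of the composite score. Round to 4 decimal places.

Var(G+R) = 2 + 2·[0.45] = 2 + 0.9 = 2.9.
With uncorrelated errors the cross-covariances are all true-score covariance, so they carry over unchanged; only the diagonal terms shrink to ρᵢσᵢ².
True-score variance = [0.71 + 0.94] + 0.9 = 1.65 + 0.9 = 2.55.
Reliability = 2.55 / 2.9 = 0.8793.

0.8793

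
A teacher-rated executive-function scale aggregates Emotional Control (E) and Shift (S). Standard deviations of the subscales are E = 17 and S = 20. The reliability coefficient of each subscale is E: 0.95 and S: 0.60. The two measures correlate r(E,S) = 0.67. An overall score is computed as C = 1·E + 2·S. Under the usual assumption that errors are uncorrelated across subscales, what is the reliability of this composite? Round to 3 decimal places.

Var(C) = 17² + 2²·20² + 2·[2·17·20·0.67] = 1889 + 911.2 = 2800.2.
Because errors are independent across components, Cov(Tᵢ,Tⱼ) = Cov(Xᵢ,Xⱼ); the off-diagonal part of the true-score variance is the same as above.
True-score variance = [17²·0.95 + 2²·20²·0.60] + 911.2 = 1234.55 + 911.2 = 2145.75.
Reliability = 2145.75 / 2800.2 = 0.766.

0.766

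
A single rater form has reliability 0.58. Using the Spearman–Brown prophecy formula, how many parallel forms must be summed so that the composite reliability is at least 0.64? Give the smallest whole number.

k ≥ ρ*(1−ρ₁)/(ρ₁(1−ρ*)) = 0.64·0.42 / (0.58·0.36) = 1.287.
Smallest integer k = 2.

2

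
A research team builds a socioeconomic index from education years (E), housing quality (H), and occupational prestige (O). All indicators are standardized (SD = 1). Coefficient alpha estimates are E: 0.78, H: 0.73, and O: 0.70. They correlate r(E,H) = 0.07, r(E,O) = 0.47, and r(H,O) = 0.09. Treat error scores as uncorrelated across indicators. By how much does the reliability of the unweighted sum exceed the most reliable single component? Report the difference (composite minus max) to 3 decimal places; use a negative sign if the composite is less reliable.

Var(sum) = 3 + 1.26 = 4.26; true-score variance = 2.21 + 1.26 = 3.47; composite reliability = 0.8146.
Max component reliability = 0.7800.
Difference = 0.8146 − 0.7800 = 0.035.

0.035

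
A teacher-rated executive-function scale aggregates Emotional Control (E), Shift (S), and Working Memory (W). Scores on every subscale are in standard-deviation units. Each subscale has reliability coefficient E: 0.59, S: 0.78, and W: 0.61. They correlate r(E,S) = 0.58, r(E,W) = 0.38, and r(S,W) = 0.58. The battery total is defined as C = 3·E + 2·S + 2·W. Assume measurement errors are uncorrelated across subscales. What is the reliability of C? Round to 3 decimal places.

Var(C) = 3² + 2² + 2² + 2·[6·0.58 + 6·0.38 + 4·0.58] = 17 + 16.16 = 33.16.
Under uncorrelated errors the observed covariances equal the true-score covariances, so only the own-variance terms attenuate.
True-score variance = [3²·0.59 + 2²·0.78 + 2²·0.61] + 16.16 = 10.87 + 16.16 = 27.03.
Reliability = 27.03 / 33.16 = 0.815.

0.815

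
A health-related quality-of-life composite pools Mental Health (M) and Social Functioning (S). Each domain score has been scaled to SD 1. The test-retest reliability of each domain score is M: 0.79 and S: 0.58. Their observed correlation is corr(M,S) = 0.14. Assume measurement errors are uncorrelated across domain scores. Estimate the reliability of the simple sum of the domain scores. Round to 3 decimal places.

0.724

Var(M+S) = 2 + 2·[0.14] = 2 + 0.28 = 2.28.
Because errors are independent across components, Cov(Tᵢ,Tⱼ) = Cov(Xᵢ,Xⱼ); the off-diagonal part of the true-score variance is the same as above.
True-score variance = [0.79 + 0.58] + 0.28 = 1.37 + 0.28 = 1.65.
Reliability = 1.65 / 2.28 = 0.724.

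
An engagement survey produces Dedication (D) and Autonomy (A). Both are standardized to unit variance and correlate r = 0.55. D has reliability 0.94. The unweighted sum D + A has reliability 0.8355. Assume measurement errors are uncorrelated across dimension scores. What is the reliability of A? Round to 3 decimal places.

0.550

Var(D+A) = 2 + 2·0.55 = 3.100.
True-score variance = ρ_D + ρ_A + 2·0.55, so 0.8355 = (0.94 + ρ_A + 1.10) / 3.100.
ρ_A = 0.8355·3.100 − 0.94 − 1.10 = 0.550.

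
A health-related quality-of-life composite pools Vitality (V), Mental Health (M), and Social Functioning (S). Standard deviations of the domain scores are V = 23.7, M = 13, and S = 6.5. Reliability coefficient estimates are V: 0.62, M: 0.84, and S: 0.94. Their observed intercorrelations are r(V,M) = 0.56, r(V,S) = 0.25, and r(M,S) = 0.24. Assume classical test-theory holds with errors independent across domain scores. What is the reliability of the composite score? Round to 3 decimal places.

0.803

Var(V+M+S) = 23.7² + 13² + 6.5² + 2·[23.7·13·0.56 + 23.7·6.5·0.25 + 13·6.5·0.24] = 772.94 + 462.657 = 1235.6.
With uncorrelated errors the cross-covariances are all true-score covariance, so they carry over unchanged; only the diagonal terms shrink to ρᵢσᵢ².
True-score variance = [23.7²·0.62 + 13²·0.84 + 6.5²·0.94] + 462.657 = 529.923 + 462.657 = 992.58.
Reliability = 992.58 / 1235.6 = 0.803.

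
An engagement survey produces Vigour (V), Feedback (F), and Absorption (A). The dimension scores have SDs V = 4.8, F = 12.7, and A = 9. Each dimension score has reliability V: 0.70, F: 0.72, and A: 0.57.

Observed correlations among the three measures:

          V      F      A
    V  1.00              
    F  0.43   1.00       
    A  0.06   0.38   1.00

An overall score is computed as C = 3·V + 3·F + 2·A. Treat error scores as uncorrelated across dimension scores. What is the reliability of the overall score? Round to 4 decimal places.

0.7978

Var(C) = 3²·4.8² + 3²·12.7² + 2²·9² + 2·[9·4.8·12.7·0.43 + 6·4.8·9·0.06 + 6·12.7·9·0.38] = 1982.97 + 1024.14 = 3007.11.
With uncorrelated errors the cross-covariances are all true-score covariance, so they carry over unchanged; only the diagonal terms shrink to ρᵢσᵢ².
True-score variance = [3²·4.8²·0.70 + 3²·12.7²·0.72 + 2²·9²·0.57] + 1024.14 = 1374.99 + 1024.14 = 2399.13.
Reliability = 2399.13 / 3007.11 = 0.7978.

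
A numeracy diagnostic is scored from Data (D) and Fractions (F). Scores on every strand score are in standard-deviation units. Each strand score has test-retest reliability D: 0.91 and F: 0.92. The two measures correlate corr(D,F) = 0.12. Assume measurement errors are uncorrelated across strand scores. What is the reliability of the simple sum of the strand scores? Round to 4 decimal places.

0.9241

Var(D+F) = 2 + 2·[0.12] = 2 + 0.24 = 2.24.
Because errors are independent across components, Cov(Tᵢ,Tⱼ) = Cov(Xᵢ,Xⱼ); the off-diagonal part of the true-score variance is the same as above.
True-score variance = [0.91 + 0.92] + 0.24 = 1.83 + 0.24 = 2.07.
Reliability = 2.07 / 2.24 = 0.9241.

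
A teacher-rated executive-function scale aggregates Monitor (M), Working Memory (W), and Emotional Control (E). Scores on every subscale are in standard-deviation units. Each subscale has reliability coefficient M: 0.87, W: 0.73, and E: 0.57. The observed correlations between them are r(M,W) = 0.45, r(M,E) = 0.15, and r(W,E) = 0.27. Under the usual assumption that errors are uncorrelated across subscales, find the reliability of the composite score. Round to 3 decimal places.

Var(M+W+E) = 3 + 2·[0.45 + 0.15 + 0.27] = 3 + 1.74 = 4.74.
Because errors are independent across components, Cov(Tᵢ,Tⱼ) = Cov(Xᵢ,Xⱼ); the off-diagonal part of the true-score variance is the same as above.
True-score variance = [0.87 + 0.73 + 0.57] + 1.74 = 2.17 + 1.74 = 3.91.
Reliability = 3.91 / 4.74 = 0.825.

0.825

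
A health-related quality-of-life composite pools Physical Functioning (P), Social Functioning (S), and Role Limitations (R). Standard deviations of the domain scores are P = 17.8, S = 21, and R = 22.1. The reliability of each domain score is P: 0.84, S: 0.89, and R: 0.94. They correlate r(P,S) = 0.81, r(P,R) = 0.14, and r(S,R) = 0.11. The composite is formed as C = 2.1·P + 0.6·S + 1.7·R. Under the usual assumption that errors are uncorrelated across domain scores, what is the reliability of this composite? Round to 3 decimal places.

Var(C) = 2.1²·17.8² + 0.6²·21² + 1.7²·22.1² + 2·[1.26·17.8·21·0.81 + 3.57·17.8·22.1·0.14 + 1.02·21·22.1·0.11] = 2967.53 + 1260.37 = 4227.9.
Under uncorrelated errors the observed covariances equal the true-score covariances, so only the own-variance terms attenuate.
True-score variance = [2.1²·17.8²·0.84 + 0.6²·21²·0.89 + 1.7²·22.1²·0.94] + 1260.37 = 2641.81 + 1260.37 = 3902.18.
Reliability = 3902.18 / 4227.9 = 0.923.

0.923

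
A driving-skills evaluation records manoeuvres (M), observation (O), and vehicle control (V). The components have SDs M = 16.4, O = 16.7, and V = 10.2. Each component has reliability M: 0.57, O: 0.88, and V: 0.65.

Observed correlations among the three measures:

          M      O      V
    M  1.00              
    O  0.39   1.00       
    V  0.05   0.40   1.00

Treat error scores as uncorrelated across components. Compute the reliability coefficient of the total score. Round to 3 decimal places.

Var(M+O+V) = 16.4² + 16.7² + 10.2² + 2·[16.4·16.7·0.39 + 16.4·10.2·0.05 + 16.7·10.2·0.40] = 651.89 + 366.626 = 1018.52.
Because errors are independent across components, Cov(Tᵢ,Tⱼ) = Cov(Xᵢ,Xⱼ); the off-diagonal part of the true-score variance is the same as above.
True-score variance = [16.4²·0.57 + 16.7²·0.88 + 10.2²·0.65] + 366.626 = 466.356 + 366.626 = 832.983.
Reliability = 832.983 / 1018.52 = 0.818.

0.818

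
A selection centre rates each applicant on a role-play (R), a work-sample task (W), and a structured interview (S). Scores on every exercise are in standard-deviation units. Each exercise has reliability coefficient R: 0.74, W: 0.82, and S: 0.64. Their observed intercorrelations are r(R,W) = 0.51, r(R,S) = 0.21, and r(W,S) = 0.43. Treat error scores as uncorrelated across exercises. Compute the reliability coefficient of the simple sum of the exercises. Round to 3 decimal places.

Var(R+W+S) = 3 + 2·[0.51 + 0.21 + 0.43] = 3 + 2.3 = 5.3.
Under uncorrelated errors the observed covariances equal the true-score covariances, so only the own-variance terms attenuate.
True-score variance = [0.74 + 0.82 + 0.64] + 2.3 = 2.2 + 2.3 = 4.5.
Reliability = 4.5 / 5.3 = 0.849.

0.849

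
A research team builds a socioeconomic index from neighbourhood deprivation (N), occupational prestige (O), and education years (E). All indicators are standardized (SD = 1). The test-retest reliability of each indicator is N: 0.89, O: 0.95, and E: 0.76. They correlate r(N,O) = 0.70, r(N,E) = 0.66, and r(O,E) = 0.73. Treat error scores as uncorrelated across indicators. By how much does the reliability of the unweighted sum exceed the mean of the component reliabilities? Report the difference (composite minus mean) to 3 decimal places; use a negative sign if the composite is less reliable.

0.078

Var(sum) = 3 + 4.18 = 7.18; true-score variance = 2.6 + 4.18 = 6.78; composite reliability = 0.9443.
Mean component reliability = 0.8667.
Difference = 0.9443 − 0.8667 = 0.078.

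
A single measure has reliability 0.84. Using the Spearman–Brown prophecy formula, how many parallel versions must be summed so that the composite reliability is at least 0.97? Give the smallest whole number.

k ≥ ρ*(1−ρ₁)/(ρ₁(1−ρ*)) = 0.97·0.16 / (0.84·0.03) = 6.159.
Smallest integer k = 7.

7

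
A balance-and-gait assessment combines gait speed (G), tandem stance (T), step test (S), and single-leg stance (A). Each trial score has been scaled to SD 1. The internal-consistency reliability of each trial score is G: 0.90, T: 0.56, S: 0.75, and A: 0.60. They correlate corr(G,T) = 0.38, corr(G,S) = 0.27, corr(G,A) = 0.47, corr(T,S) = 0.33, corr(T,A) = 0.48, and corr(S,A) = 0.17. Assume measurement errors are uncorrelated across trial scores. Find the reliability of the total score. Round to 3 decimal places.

0.855

Var(G+T+S+A) = 4 + 2·[0.38 + 0.27 + 0.47 + 0.33 + 0.48 + 0.17] = 4 + 4.2 = 8.2.
Because errors are independent across components, Cov(Tᵢ,Tⱼ) = Cov(Xᵢ,Xⱼ); the off-diagonal part of the true-score variance is the same as above.
True-score variance = [0.90 + 0.56 + 0.75 + 0.60] + 4.2 = 2.81 + 4.2 = 7.01.
Reliability = 7.01 / 8.2 = 0.855.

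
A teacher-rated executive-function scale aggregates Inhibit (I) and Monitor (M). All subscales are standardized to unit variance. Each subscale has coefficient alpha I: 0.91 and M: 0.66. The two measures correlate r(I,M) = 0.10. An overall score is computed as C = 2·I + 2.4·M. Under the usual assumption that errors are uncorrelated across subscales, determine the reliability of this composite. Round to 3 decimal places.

Var(C) = 2² + 2.4² + 2·[4.8·0.10] = 9.76 + 0.96 = 10.72.
With uncorrelated errors the cross-covariances are all true-score covariance, so they carry over unchanged; only the diagonal terms shrink to ρᵢσᵢ².
True-score variance = [2²·0.91 + 2.4²·0.66] + 0.96 = 7.4416 + 0.96 = 8.4016.
Reliability = 8.4016 / 10.72 = 0.784.

0.784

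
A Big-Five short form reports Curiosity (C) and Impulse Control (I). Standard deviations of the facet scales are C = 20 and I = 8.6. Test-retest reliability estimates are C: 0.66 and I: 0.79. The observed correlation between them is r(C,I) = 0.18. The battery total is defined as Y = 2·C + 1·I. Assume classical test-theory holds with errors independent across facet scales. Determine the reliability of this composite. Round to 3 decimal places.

0.689

Var(Y) = 2²·20² + 8.6² + 2·[2·20·8.6·0.18] = 1673.96 + 123.84 = 1797.8.
Under uncorrelated errors the observed covariances equal the true-score covariances, so only the own-variance terms attenuate.
True-score variance = [2²·20²·0.66 + 8.6²·0.79] + 123.84 = 1114.43 + 123.84 = 1238.27.
Reliability = 1238.27 / 1797.8 = 0.689.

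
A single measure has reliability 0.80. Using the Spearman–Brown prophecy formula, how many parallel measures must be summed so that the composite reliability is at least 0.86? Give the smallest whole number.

k ≥ ρ*(1−ρ₁)/(ρ₁(1−ρ*)) = 0.86·0.20 / (0.80·0.14) = 1.536.
Smallest integer k = 2.

2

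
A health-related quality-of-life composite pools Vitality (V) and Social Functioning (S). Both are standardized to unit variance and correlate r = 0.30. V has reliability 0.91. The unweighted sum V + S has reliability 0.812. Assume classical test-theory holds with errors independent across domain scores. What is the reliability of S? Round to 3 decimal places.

0.601

Var(V+S) = 2 + 2·0.30 = 2.600.
True-score variance = ρ_V + ρ_S + 2·0.30, so 0.812 = (0.91 + ρ_S + 0.60) / 2.600.
ρ_S = 0.812·2.600 − 0.91 − 0.60 = 0.601.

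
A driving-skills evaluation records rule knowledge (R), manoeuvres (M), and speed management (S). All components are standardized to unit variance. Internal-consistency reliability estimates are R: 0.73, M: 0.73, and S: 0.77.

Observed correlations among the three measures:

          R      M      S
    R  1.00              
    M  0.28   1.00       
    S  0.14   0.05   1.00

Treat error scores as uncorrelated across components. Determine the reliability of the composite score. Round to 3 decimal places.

Var(R+M+S) = 3 + 2·[0.28 + 0.14 + 0.05] = 3 + 0.94 = 3.94.
With uncorrelated errors the cross-covariances are all true-score covariance, so they carry over unchanged; only the diagonal terms shrink to ρᵢσᵢ².
True-score variance = [0.73 + 0.73 + 0.77] + 0.94 = 2.23 + 0.94 = 3.17.
Reliability = 3.17 / 3.94 = 0.805.

0.805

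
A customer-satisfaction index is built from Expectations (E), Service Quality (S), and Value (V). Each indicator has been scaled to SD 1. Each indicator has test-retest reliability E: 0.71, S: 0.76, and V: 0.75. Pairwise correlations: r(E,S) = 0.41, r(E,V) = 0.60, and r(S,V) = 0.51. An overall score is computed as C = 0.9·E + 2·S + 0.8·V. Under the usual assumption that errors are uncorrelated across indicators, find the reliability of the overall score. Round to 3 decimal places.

Var(C) = 0.9² + 2² + 0.8² + 2·[1.8·0.41 + 0.72·0.60 + 1.6·0.51] = 5.45 + 3.972 = 9.422.
Under uncorrelated errors the observed covariances equal the true-score covariances, so only the own-variance terms attenuate.
True-score variance = [0.9²·0.71 + 2²·0.76 + 0.8²·0.75] + 3.972 = 4.0951 + 3.972 = 8.0671.
Reliability = 8.0671 / 9.422 = 0.856.

0.856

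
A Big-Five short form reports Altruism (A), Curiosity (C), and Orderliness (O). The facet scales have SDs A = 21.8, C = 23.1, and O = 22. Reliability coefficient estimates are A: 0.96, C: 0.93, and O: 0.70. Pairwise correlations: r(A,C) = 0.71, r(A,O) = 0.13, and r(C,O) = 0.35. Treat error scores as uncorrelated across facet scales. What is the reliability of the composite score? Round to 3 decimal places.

0.925

Var(A+C+O) = 21.8² + 23.1² + 22² + 2·[21.8·23.1·0.71 + 21.8·22·0.13 + 23.1·22·0.35] = 1492.85 + 1195.52 = 2688.37.
With uncorrelated errors the cross-covariances are all true-score covariance, so they carry over unchanged; only the diagonal terms shrink to ρᵢσᵢ².
True-score variance = [21.8²·0.96 + 23.1²·0.93 + 22²·0.70] + 1195.52 = 1291.29 + 1195.52 = 2486.81.
Reliability = 2486.81 / 2688.37 = 0.925.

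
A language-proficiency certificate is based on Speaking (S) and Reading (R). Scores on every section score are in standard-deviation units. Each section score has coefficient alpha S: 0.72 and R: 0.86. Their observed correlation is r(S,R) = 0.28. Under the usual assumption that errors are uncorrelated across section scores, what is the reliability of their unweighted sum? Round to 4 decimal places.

Var(S+R) = 2 + 2·[0.28] = 2 + 0.56 = 2.56.
Under uncorrelated errors the observed covariances equal the true-score covariances, so only the own-variance terms attenuate.
True-score variance = [0.72 + 0.86] + 0.56 = 1.58 + 0.56 = 2.14.
Reliability = 2.14 / 2.56 = 0.8359.

0.8359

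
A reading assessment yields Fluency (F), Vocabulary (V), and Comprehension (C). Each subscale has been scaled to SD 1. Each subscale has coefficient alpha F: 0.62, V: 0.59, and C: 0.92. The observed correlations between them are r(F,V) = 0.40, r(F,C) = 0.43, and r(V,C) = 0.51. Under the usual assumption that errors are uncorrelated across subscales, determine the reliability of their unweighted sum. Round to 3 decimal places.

Var(F+V+C) = 3 + 2·[0.40 + 0.43 + 0.51] = 3 + 2.68 = 5.68.
Under uncorrelated errors the observed covariances equal the true-score covariances, so only the own-variance terms attenuate.
True-score variance = [0.62 + 0.59 + 0.92] + 2.68 = 2.13 + 2.68 = 4.81.
Reliability = 4.81 / 5.68 = 0.847.

0.847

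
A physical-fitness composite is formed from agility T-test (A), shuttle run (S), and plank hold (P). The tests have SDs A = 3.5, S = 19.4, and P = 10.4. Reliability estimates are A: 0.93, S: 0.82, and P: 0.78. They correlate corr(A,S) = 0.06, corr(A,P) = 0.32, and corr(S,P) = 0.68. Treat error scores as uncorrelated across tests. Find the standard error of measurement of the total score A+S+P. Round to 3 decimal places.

Var(total) = 496.77 + 305.838 = 802.608.
True-score variance = 404.373 + 305.838 = 710.21, so reliability = 0.8849.
Error variance = 802.608 − 710.21 = 92.3975; SEM = √92.3975 = 9.612.

9.612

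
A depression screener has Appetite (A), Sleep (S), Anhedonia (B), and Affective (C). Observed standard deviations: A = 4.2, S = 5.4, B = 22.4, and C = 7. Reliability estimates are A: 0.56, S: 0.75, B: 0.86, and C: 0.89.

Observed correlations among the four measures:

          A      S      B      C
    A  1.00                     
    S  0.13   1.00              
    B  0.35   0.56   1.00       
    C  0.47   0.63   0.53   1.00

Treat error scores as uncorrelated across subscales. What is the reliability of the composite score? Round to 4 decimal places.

Var(A+S+B+C) = 4.2² + 5.4² + 22.4² + 7² + 2·[4.2·5.4·0.13 + 4.2·22.4·0.35 + 4.2·7·0.47 + 5.4·22.4·0.56 + 5.4·7·0.63 + 22.4·7·0.53] = 597.56 + 448.7 = 1046.26.
Because errors are independent across components, Cov(Tᵢ,Tⱼ) = Cov(Xᵢ,Xⱼ); the off-diagonal part of the true-score variance is the same as above.
True-score variance = [4.2²·0.56 + 5.4²·0.75 + 22.4²·0.86 + 7²·0.89] + 448.7 = 506.872 + 448.7 = 955.572.
Reliability = 955.572 / 1046.26 = 0.9133.

0.9133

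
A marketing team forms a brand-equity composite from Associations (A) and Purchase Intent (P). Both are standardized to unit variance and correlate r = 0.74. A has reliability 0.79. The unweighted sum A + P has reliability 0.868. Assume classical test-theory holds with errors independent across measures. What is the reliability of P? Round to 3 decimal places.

Var(A+P) = 2 + 2·0.74 = 3.480.
True-score variance = ρ_A + ρ_P + 2·0.74, so 0.868 = (0.79 + ρ_P + 1.48) / 3.480.
ρ_P = 0.868·3.480 − 0.79 − 1.48 = 0.751.

0.751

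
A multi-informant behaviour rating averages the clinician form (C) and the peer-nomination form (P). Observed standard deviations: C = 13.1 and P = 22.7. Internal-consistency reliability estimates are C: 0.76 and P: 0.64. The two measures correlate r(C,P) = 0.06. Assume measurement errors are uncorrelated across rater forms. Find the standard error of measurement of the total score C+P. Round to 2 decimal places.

Var(total) = 686.9 + 35.6844 = 722.584.
True-score variance = 460.209 + 35.6844 = 495.894, so reliability = 0.6863.
Error variance = 722.584 − 495.894 = 226.691; SEM = √226.691 = 15.06.

15.06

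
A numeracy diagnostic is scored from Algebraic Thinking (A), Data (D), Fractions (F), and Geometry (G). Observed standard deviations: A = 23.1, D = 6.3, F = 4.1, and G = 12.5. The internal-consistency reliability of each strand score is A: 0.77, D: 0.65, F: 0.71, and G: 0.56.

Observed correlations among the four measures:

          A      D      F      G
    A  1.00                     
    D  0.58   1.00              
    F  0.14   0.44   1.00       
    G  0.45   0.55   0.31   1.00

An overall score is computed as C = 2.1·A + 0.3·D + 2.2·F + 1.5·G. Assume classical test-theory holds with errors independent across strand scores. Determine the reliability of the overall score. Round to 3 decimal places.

0.820

Var(C) = 2.1²·23.1² + 0.3²·6.3² + 2.2²·4.1² + 1.5²·12.5² + 2·[0.63·23.1·6.3·0.58 + 4.62·23.1·4.1·0.14 + 3.15·23.1·12.5·0.45 + 0.66·6.3·4.1·0.44 + 0.45·6.3·12.5·0.55 + 3.3·4.1·12.5·0.31] = 2789.72 + 1206.32 = 3996.03.
Under uncorrelated errors the observed covariances equal the true-score covariances, so only the own-variance terms attenuate.
True-score variance = [2.1²·23.1²·0.77 + 0.3²·6.3²·0.65 + 2.2²·4.1²·0.71 + 1.5²·12.5²·0.56] + 1206.32 = 2068.94 + 1206.32 = 3275.26.
Reliability = 3275.26 / 3996.03 = 0.820.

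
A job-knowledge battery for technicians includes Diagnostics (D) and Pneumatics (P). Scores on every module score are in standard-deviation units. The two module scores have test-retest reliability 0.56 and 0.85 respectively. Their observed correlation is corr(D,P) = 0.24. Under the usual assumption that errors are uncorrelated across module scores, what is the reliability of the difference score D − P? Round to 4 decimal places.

Var(D−P) = 1 + 1 − 2·0.24 = 2 − 0.48 = 1.52.
Under uncorrelated errors the observed covariances equal the true-score covariances, so only the own-variance terms attenuate.
True-score variance = [0.56 + 0.85] − 0.48 = 1.41 − 0.48 = 0.93.
Reliability = 0.93 / 1.52 = 0.6118.

0.6118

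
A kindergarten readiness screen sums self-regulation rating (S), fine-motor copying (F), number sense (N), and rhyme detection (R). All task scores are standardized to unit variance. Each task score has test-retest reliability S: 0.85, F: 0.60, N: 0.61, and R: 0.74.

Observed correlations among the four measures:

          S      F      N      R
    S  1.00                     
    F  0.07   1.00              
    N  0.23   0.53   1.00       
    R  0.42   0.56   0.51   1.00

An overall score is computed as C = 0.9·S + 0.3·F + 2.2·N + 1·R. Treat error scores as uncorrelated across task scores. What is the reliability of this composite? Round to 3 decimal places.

Var(C) = 0.9² + 0.3² + 2.2² + 1 + 2·[0.27·0.07 + 1.98·0.23 + 0.9·0.42 + 0.66·0.53 + 0.3·0.56 + 2.2·0.51] = 6.74 + 4.9842 = 11.7242.
Because errors are independent across components, Cov(Tᵢ,Tⱼ) = Cov(Xᵢ,Xⱼ); the off-diagonal part of the true-score variance is the same as above.
True-score variance = [0.9²·0.85 + 0.3²·0.60 + 2.2²·0.61 + 0.74] + 4.9842 = 4.4349 + 4.9842 = 9.4191.
Reliability = 9.4191 / 11.7242 = 0.803.

0.803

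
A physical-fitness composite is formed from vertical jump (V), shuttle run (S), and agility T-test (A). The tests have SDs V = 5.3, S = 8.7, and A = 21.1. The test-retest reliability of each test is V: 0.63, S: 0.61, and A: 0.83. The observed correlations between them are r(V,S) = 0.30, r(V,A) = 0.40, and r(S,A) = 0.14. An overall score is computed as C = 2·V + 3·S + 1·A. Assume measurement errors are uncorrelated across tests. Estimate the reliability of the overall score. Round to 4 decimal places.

0.7797

Var(C) = 2²·5.3² + 3²·8.7² + 21.1² + 2·[6·5.3·8.7·0.30 + 2·5.3·21.1·0.40 + 3·8.7·21.1·0.14] = 1238.78 + 499.123 = 1737.9.
Because errors are independent across components, Cov(Tᵢ,Tⱼ) = Cov(Xᵢ,Xⱼ); the off-diagonal part of the true-score variance is the same as above.
True-score variance = [2²·5.3²·0.63 + 3²·8.7²·0.61 + 21.1²·0.83] + 499.123 = 855.849 + 499.123 = 1354.97.
Reliability = 1354.97 / 1737.9 = 0.7797.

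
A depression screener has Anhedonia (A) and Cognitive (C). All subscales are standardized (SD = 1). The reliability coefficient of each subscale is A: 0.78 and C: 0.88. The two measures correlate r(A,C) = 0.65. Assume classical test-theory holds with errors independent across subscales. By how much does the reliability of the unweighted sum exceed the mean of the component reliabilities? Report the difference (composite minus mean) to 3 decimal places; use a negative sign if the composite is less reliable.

Var(sum) = 2 + 1.3 = 3.3; true-score variance = 1.66 + 1.3 = 2.96; composite reliability = 0.8970.
Mean component reliability = 0.8300.
Difference = 0.8970 − 0.8300 = 0.067.

0.067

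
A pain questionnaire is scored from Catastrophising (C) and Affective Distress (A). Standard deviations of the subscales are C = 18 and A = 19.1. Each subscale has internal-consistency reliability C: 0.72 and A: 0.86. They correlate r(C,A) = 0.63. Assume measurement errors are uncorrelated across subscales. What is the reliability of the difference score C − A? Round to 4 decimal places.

0.4453

Var(C−A) = 18² + 19.1² − 2·18·19.1·0.63 = 688.81 − 433.188 = 255.622.
Because errors are independent across components, Cov(Tᵢ,Tⱼ) = Cov(Xᵢ,Xⱼ); the off-diagonal part of the true-score variance is the same as above.
True-score variance = [18²·0.72 + 19.1²·0.86] − 433.188 = 547.017 − 433.188 = 113.829.
Reliability = 113.829 / 255.622 = 0.4453.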